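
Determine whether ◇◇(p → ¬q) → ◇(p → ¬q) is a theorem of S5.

Tableau for the negation ¬(◇◇(p → ¬q) → ◇(p → ¬q)):
1. ¬(◇◇(p → ¬q) → ◇(p → ¬q)), u
2. ◇◇(p → ¬q), u
3. ¬◇(p → ¬q), u
4. ¬(p → ¬q), u
5. p, u
6. q, u
7. ◇(p → ¬q), v
8. ¬(p → ¬q), v
9. p, v
10. q, v
11. p → ¬q, w
12. ¬(p → ¬q), w
13. p, w
14. q, w
15. ¬q, w
Accessibility: uRu, uRv, uRw, vRu, vRv, vRw, wRu, wRv, wRw
Branch closes: q and ¬q both at w.
All branches of the negation close; one closing branch shown above.

Yes, valid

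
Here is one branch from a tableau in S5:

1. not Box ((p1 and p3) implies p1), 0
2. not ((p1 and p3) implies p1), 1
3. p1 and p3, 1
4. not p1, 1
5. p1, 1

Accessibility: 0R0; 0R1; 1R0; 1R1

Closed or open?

Yes, closed

Both p1 and not p1 appear at 1.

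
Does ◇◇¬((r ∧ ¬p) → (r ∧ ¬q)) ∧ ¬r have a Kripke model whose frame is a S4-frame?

Satisfiable (open branch found)

1. ◇◇¬((r ∧ ¬p) → (r ∧ ¬q)) ∧ ¬r, u
2. ◇◇¬((r ∧ ¬p) → (r ∧ ¬q)), u
3. ¬r, u
4. ◇¬((r ∧ ¬p) → (r ∧ ¬q)), v
5. ¬((r ∧ ¬p) → (r ∧ ¬q)), w
6. r ∧ ¬p, w
7. ¬(r ∧ ¬q), w
8. r, w
9. ¬p, w
10. q, w
Accessibility: uRu, uRv, uRw, vRv, vRw, wRw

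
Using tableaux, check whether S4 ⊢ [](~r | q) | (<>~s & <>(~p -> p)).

Not valid

Tableau for the negation ~([](~r | q) | (<>~s & <>(~p -> p))):
1. ~([](~r | q) | (<>~s & <>(~p -> p))), u
2. ~[](~r | q), u   [~|-rule on 1]
3. ~(<>~s & <>(~p -> p)), u   [~|-rule on 1]
4. ~<>(~p -> p), u   [~&-rule on 3 (branches; this branch)]
5. ~(~p -> p), u   [~<>-rule on 4 via uRu]
6. ~p, u   [~->-rule on 5]
7. ~(~r | q), v   [~[]-rule on 2: fresh world v, uRv]
8. r, v   [~|-rule on 7]
9. ~q, v   [~|-rule on 7]
10. ~(~p -> p), v   [~<>-rule on 4 via uRv]
11. ~p, v   [~->-rule on 10]
Accessibility: uRu, uRv, vRv
The negation has an open branch (countermodel exists).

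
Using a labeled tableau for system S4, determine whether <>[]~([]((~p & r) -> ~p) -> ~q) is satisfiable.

Satisfiable (open branch found)

1. <>[]~([]((~p & r) -> ~p) -> ~q), 0
2. []~([]((~p & r) -> ~p) -> ~q), 1
3. ~([]((~p & r) -> ~p) -> ~q), 1
4. []((~p & r) -> ~p), 1
5. q, 1
6. (~p & r) -> ~p, 1
7. ~p, 1
Accessibility: 0R0, 0R1, 1R1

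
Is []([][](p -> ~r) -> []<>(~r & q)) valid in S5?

Not valid

Tableau for the negation ~[]([][](p -> ~r) -> []<>(~r & q)):
1. ~[]([][](p -> ~r) -> []<>(~r & q)), w0
2. ~([][](p -> ~r) -> []<>(~r & q)), w1
3. [][](p -> ~r), w1
4. ~[]<>(~r & q), w1
5. [](p -> ~r), w0
6. [](p -> ~r), w1
7. p -> ~r, w0
8. p -> ~r, w1
9. ~r, w0
10. ~r, w1
11. ~<>(~r & q), w2
12. [](p -> ~r), w2
13. p -> ~r, w2
14. ~(~r & q), w0
15. ~(~r & q), w1
16. ~(~r & q), w2
17. ~r, w2
18. ~q, w0
19. ~q, w1
20. ~q, w2
Accessibility: w0Rw0, w0Rw1, w0Rw2, w1Rw0, w1Rw1, w1Rw2, w2Rw0, w2Rw1, w2Rw2
The negation has an open branch (countermodel exists).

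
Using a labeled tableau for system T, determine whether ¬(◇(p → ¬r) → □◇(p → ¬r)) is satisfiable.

Yes, satisfiable

1. ¬(◇(p → ¬r) → □◇(p → ¬r)), w0
2. ◇(p → ¬r), w0   [¬→-rule on 1]
3. ¬□◇(p → ¬r), w0   [¬→-rule on 1]
4. p → ¬r, w1   [◇-rule on 2: fresh world w1, w0Rw1]
5. ¬r, w1   [→-rule on 4 (branches; this branch)]
6. ¬◇(p → ¬r), w2   [¬□-rule on 3: fresh world w2, w0Rw2]
7. ¬(p → ¬r), w2   [¬◇-rule on 6 via w2Rw2]
8. p, w2   [¬→-rule on 7]
9. r, w2   [¬→-rule on 7]
Accessibility: w0Rw0, w0Rw1, w0Rw2, w1Rw1, w2Rw2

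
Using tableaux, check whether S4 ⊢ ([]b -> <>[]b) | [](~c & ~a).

Valid in S4

Tableau for the negation ~(([]b -> <>[]b) | [](~c & ~a)):
1. ~(([]b -> <>[]b) | [](~c & ~a)), 0
2. ~([]b -> <>[]b), 0   [~|-rule on 1]
3. ~[](~c & ~a), 0   [~|-rule on 1]
4. []b, 0   [~->-rule on 2]
5. ~<>[]b, 0   [~->-rule on 2]
6. b, 0   [[]-rule on 4 via 0R0]
7. ~[]b, 0   [~<>-rule on 5 via 0R0]
8. ~(~c & ~a), 1   [~[]-rule on 3: fresh world 1, 0R1]
9. b, 1   [[]-rule on 4 via 0R1]
10. ~[]b, 1   [~<>-rule on 5 via 0R1]
11. a, 1   [~&-rule on 8 (branches; this branch)]
12. ~b, 2   [~[]-rule on 7: fresh world 2, 0R2]
13. b, 2   [[]-rule on 4 via 0R2]
Accessibility: 0R0, 0R1, 0R2, 1R1, 2R2
Branch closes: b and ~b both at 2.
Every branch of the negation's tableau closes; the branch above is one of them.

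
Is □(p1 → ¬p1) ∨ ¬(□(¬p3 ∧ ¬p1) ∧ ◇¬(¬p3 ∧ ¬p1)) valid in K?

Tableau for the negation ¬(□(p1 → ¬p1) ∨ ¬(□(¬p3 ∧ ¬p1) ∧ ◇¬(¬p3 ∧ ¬p1))):
1. ¬(□(p1 → ¬p1) ∨ ¬(□(¬p3 ∧ ¬p1) ∧ ◇¬(¬p3 ∧ ¬p1))), 0
2. ¬□(p1 → ¬p1), 0
3. □(¬p3 ∧ ¬p1) ∧ ◇¬(¬p3 ∧ ¬p1), 0
4. □(¬p3 ∧ ¬p1), 0
5. ◇¬(¬p3 ∧ ¬p1), 0
6. ¬(p1 → ¬p1), 1
7. p1, 1
8. ¬p3 ∧ ¬p1, 1
9. ¬p3, 1
10. ¬p1, 1
Accessibility: 0R1
Branch closes: p1 and ¬p1 both at 1.
All branches of the negation close; one closing branch shown above.

Valid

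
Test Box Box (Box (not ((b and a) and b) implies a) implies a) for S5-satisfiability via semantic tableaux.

1. Box Box (Box (not ((b and a) and b) implies a) implies a), u
2. Box (Box (not ((b and a) and b) implies a) implies a), u
3. Box (not ((b and a) and b) implies a) implies a, u
4. a, u
Accessibility: uRu

Yes, satisfiable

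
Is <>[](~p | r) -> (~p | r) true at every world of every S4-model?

Tableau for the negation ~(<>[](~p | r) -> (~p | r)):
1. ~(<>[](~p | r) -> (~p | r)), w0
2. <>[](~p | r), w0   [~->-rule on 1]
3. ~(~p | r), w0   [~->-rule on 1]
4. p, w0   [~|-rule on 3]
5. ~r, w0   [~|-rule on 3]
6. [](~p | r), w1   [<>-rule on 2: fresh world w1, w0Rw1]
7. ~p | r, w1   [[]-rule on 6 via w1Rw1]
8. r, w1   [|-rule on 7 (branches; this branch)]
Accessibility: w0Rw0, w0Rw1, w1Rw1
The negation has an open branch (countermodel exists).

Not valid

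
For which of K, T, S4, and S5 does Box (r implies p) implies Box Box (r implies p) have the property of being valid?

T-tableau for the negation not (Box (r implies p) implies Box Box (r implies p)):
1. not (Box (r implies p) implies Box Box (r implies p)), w0
2. Box (r implies p), w0   [neg-implies-rule on 1]
3. not Box Box (r implies p), w0   [neg-implies-rule on 1]
4. r implies p, w0   [Box-rule on 2 via w0Rw0]
5. p, w0   [implies-rule on 4 (branches; this branch)]
6. not Box (r implies p), w1   [neg-Box-rule on 3: fresh world w1, w0Rw1]
7. r implies p, w1   [Box-rule on 2 via w0Rw1]
8. p, w1   [implies-rule on 7 (branches; this branch)]
9. not (r implies p), w2   [neg-Box-rule on 6: fresh world w2, w1Rw2]
10. r, w2   [neg-implies-rule on 9]
11. not p, w2   [neg-implies-rule on 9]
Accessibility: w0Rw0, w0Rw1, w1Rw1, w1Rw2, w2Rw2
Complete open branch: countermodel on a T-frame, so not valid in T, nor in K (the same frame is also a K-frame).
S4-tableau for the negation not (Box (r implies p) implies Box Box (r implies p)):
1. not (Box (r implies p) implies Box Box (r implies p)), w0
2. Box (r implies p), w0   [neg-implies-rule on 1]
3. not Box Box (r implies p), w0   [neg-implies-rule on 1]
4. r implies p, w0   [Box-rule on 2 via w0Rw0]
5. p, w0   [implies-rule on 4 (branches; this branch)]
6. not Box (r implies p), w1   [neg-Box-rule on 3: fresh world w1, w0Rw1]
7. r implies p, w1   [Box-rule on 2 via w0Rw1]
8. p, w1   [implies-rule on 7 (branches; this branch)]
9. not (r implies p), w2   [neg-Box-rule on 6: fresh world w2, w1Rw2]
10. r, w2   [neg-implies-rule on 9]
11. not p, w2   [neg-implies-rule on 9]
12. r implies p, w2   [Box-rule on 2 via w0Rw2]
13. p, w2   [implies-rule on 12 (branches; this branch)]
Accessibility: w0Rw0, w0Rw1, w0Rw2, w1Rw1, w1Rw2, w2Rw2
Branch closes: p and not p both at w2.
Every branch closes (one shown): valid in S4, hence also in S5 (every theorem of S4 is a theorem of S5).

S4, S5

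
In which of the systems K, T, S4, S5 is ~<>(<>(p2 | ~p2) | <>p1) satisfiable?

K-tableau for the formula:
1. ~<>(<>(p2 | ~p2) | <>p1), u
Complete open branch: satisfiable in K.
T-tableau for the formula:
1. ~<>(<>(p2 | ~p2) | <>p1), u
2. ~(<>(p2 | ~p2) | <>p1), u   [~<>-rule on 1 via uRu]
3. ~<>(p2 | ~p2), u   [~|-rule on 2]
4. ~<>p1, u   [~|-rule on 2]
5. ~(p2 | ~p2), u   [~<>-rule on 3 via uRu]
6. ~p2, u   [~|-rule on 5]
7. p2, u   [~|-rule on 5]
Accessibility: uRu
Branch closes: p2 and ~p2 both at u.
Every branch closes (one shown): unsatisfiable in T, hence also in S4, S5 (every S4/S5-frame is a T-frame).

K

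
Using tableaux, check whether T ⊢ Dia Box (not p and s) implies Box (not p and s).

No, not valid

Tableau for the negation not (Dia Box (not p and s) implies Box (not p and s)):
1. not (Dia Box (not p and s) implies Box (not p and s)), u
2. Dia Box (not p and s), u
3. not Box (not p and s), u
4. Box (not p and s), v
5. not p and s, v
6. not p, v
7. s, v
8. not (not p and s), w
9. not s, w
Accessibility: uRu, uRv, uRw, vRv, wRw
The negation has an open branch (countermodel exists).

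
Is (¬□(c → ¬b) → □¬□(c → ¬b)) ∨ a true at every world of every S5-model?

Valid

Tableau for the negation ¬((¬□(c → ¬b) → □¬□(c → ¬b)) ∨ a):
1. ¬((¬□(c → ¬b) → □¬□(c → ¬b)) ∨ a), w0
2. ¬(¬□(c → ¬b) → □¬□(c → ¬b)), w0
3. ¬a, w0
4. ¬□(c → ¬b), w0
5. ¬□¬□(c → ¬b), w0
6. ¬(c → ¬b), w1
7. c, w1
8. b, w1
9. □(c → ¬b), w2
10. c → ¬b, w0
11. c → ¬b, w1
12. c → ¬b, w2
13. ¬b, w0
14. ¬b, w1
Accessibility: w0Rw0, w0Rw1, w0Rw2, w1Rw0, w1Rw1, w1Rw2, w2Rw0, w2Rw1, w2Rw2
Branch closes: b and ¬b both at w1.
All branches of the negation close; one closing branch shown above.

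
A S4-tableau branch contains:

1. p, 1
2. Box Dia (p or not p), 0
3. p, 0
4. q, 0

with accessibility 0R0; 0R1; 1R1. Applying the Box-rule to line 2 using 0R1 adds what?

Dia (p or not p), 1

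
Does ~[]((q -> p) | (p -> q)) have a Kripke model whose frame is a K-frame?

Unsatisfiable (every branch closes)

1. ~[]((q -> p) | (p -> q)), w0
2. ~((q -> p) | (p -> q)), w1
3. ~(q -> p), w1
4. ~(p -> q), w1
5. q, w1
6. ~p, w1
7. p, w1
8. ~q, w1
Accessibility: w0Rw1
Branch closes: p and ~p both at w1.
All branches of the tableau close; one closing branch shown above.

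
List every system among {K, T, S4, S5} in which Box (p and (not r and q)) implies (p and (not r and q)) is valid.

T, S4, S5

K-tableau for the negation not (Box (p and (not r and q)) implies (p and (not r and q))):
1. not (Box (p and (not r and q)) implies (p and (not r and q))), 0
2. Box (p and (not r and q)), 0
3. not (p and (not r and q)), 0
4. not (not r and q), 0
5. not q, 0
Complete open branch: countermodel on a K-frame, so not valid in K.
T-tableau for the negation not (Box (p and (not r and q)) implies (p and (not r and q))):
1. not (Box (p and (not r and q)) implies (p and (not r and q))), 0
2. Box (p and (not r and q)), 0
3. not (p and (not r and q)), 0
4. p and (not r and q), 0
5. p, 0
6. not r and q, 0
7. not r, 0
8. q, 0
9. not (not r and q), 0
10. not q, 0
Accessibility: 0R0
Branch closes: q and not q both at 0.
Every branch closes (one shown): valid in T, hence also in S4, S5 (every theorem of T is a theorem of S4 and S5).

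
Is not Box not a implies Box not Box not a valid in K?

Invalid (countermodel exists)

Tableau for the negation not (not Box not a implies Box not Box not a):
1. not (not Box not a implies Box not Box not a), u
2. not Box not a, u
3. not Box not Box not a, u
4. a, v
5. Box not a, w
Accessibility: uRv, uRw
The negation has an open branch (countermodel exists).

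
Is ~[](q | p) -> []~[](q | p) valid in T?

Tableau for the negation ~(~[](q | p) -> []~[](q | p)):
1. ~(~[](q | p) -> []~[](q | p)), w0
2. ~[](q | p), w0
3. ~[]~[](q | p), w0
4. ~(q | p), w1
5. ~q, w1
6. ~p, w1
7. [](q | p), w2
8. q | p, w2
9. p, w2
Accessibility: w0Rw0, w0Rw1, w0Rw2, w1Rw1, w2Rw2
The negation has an open branch (countermodel exists).

No, not valid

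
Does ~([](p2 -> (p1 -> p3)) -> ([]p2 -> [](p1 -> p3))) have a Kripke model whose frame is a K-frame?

No, unsatisfiable

1. ~([](p2 -> (p1 -> p3)) -> ([]p2 -> [](p1 -> p3))), u
2. [](p2 -> (p1 -> p3)), u   [~->-rule on 1]
3. ~([]p2 -> [](p1 -> p3)), u   [~->-rule on 1]
4. []p2, u   [~->-rule on 3]
5. ~[](p1 -> p3), u   [~->-rule on 3]
6. ~(p1 -> p3), v   [~[]-rule on 5: fresh world v, uRv]
7. p1, v   [~->-rule on 6]
8. ~p3, v   [~->-rule on 6]
9. p2 -> (p1 -> p3), v   [[]-rule on 2 via uRv]
10. p2, v   [[]-rule on 4 via uRv]
11. p1 -> p3, v   [->-rule on 9 (branches; this branch)]
12. p3, v   [->-rule on 11 (branches; this branch)]
Accessibility: uRv
Branch closes: p3 and ~p3 both at v.
(One branch shown.) All branches close.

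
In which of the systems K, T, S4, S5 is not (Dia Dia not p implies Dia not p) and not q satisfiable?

S4-tableau for the formula:
1. not (Dia Dia not p implies Dia not p) and not q, 0
2. not (Dia Dia not p implies Dia not p), 0
3. not q, 0
4. Dia Dia not p, 0
5. not Dia not p, 0
6. p, 0
7. Dia not p, 1
8. p, 1
9. not p, 2
10. p, 2
Accessibility: 0R0, 0R1, 0R2, 1R1, 1R2, 2R2
Branch closes: p and not p both at 2.
Every branch closes (one shown): unsatisfiable in S4, hence also in S5 (every S5-frame is an S4-frame).
T-tableau for the formula:
1. not (Dia Dia not p implies Dia not p) and not q, 0
2. not (Dia Dia not p implies Dia not p), 0
3. not q, 0
4. Dia Dia not p, 0
5. not Dia not p, 0
6. p, 0
7. Dia not p, 1
8. p, 1
9. not p, 2
Accessibility: 0R0, 0R1, 1R1, 1R2, 2R2
Complete open branch: satisfiable in T, hence also in K (this T-model is also a K-model).

K, T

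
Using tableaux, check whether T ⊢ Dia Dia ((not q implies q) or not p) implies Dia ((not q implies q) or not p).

Tableau for the negation not (Dia Dia ((not q implies q) or not p) implies Dia ((not q implies q) or not p)):
1. not (Dia Dia ((not q implies q) or not p) implies Dia ((not q implies q) or not p)), u
2. Dia Dia ((not q implies q) or not p), u
3. not Dia ((not q implies q) or not p), u
4. not ((not q implies q) or not p), u
5. not (not q implies q), u
6. p, u
7. not q, u
8. Dia ((not q implies q) or not p), v
9. not ((not q implies q) or not p), v
10. not (not q implies q), v
11. p, v
12. not q, v
13. (not q implies q) or not p, w
14. not p, w
Accessibility: uRu, uRv, vRv, vRw, wRw
The negation has an open branch (countermodel exists).

Invalid (countermodel exists)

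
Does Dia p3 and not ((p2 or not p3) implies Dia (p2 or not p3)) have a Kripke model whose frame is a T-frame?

1. Dia p3 and not ((p2 or not p3) implies Dia (p2 or not p3)), u
2. Dia p3, u   [and-rule on 1]
3. not ((p2 or not p3) implies Dia (p2 or not p3)), u   [and-rule on 1]
4. p2 or not p3, u   [neg-implies-rule on 3]
5. not Dia (p2 or not p3), u   [neg-implies-rule on 3]
6. not (p2 or not p3), u   [neg-Dia-rule on 5 via uRu]
7. not p2, u   [neg-or-rule on 6]
8. p3, u   [neg-or-rule on 6]
9. not p3, u   [or-rule on 4 (branches; this branch)]
Accessibility: uRu
Branch closes: p3 and not p3 both at u.
(One branch shown.) All branches close.

No, unsatisfiable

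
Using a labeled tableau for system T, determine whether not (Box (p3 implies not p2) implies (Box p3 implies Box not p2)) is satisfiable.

1. not (Box (p3 implies not p2) implies (Box p3 implies Box not p2)), 0
2. Box (p3 implies not p2), 0
3. not (Box p3 implies Box not p2), 0
4. Box p3, 0
5. not Box not p2, 0
6. p3 implies not p2, 0
7. p3, 0
8. not p2, 0
9. p2, 1
10. p3 implies not p2, 1
11. p3, 1
12. not p2, 1
Accessibility: 0R0, 0R1, 1R1
Branch closes: p2 and not p2 both at 1.
(One branch shown.) All branches close.

Unsatisfiable (every branch closes)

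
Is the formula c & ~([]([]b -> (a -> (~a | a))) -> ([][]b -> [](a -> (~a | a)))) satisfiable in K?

1. c & ~([]([]b -> (a -> (~a | a))) -> ([][]b -> [](a -> (~a | a)))), 0
2. c, 0
3. ~([]([]b -> (a -> (~a | a))) -> ([][]b -> [](a -> (~a | a)))), 0
4. []([]b -> (a -> (~a | a))), 0
5. ~([][]b -> [](a -> (~a | a))), 0
6. [][]b, 0
7. ~[](a -> (~a | a)), 0
8. ~(a -> (~a | a)), 1
9. a, 1
10. ~(~a | a), 1
11. ~a, 1
Accessibility: 0R1
Branch closes: a and ~a both at 1.
All branches of the tableau close; one closing branch shown above.

Unsatisfiable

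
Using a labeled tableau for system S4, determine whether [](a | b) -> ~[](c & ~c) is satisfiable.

Satisfiable (open branch found)

1. [](a | b) -> ~[](c & ~c), 0
2. ~[](c & ~c), 0
3. ~(c & ~c), 1
4. c, 1
Accessibility: 0R0, 0R1, 1R1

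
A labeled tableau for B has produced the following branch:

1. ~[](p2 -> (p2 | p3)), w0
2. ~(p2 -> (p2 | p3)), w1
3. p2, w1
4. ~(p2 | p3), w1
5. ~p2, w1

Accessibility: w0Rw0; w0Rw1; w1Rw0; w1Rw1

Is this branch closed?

Both p2 and ~p2 appear at w1.

Closed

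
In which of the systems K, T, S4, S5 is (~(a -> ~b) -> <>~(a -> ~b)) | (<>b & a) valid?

T-tableau for the negation ~((~(a -> ~b) -> <>~(a -> ~b)) | (<>b & a)):
1. ~((~(a -> ~b) -> <>~(a -> ~b)) | (<>b & a)), u
2. ~(~(a -> ~b) -> <>~(a -> ~b)), u   [~|-rule on 1]
3. ~(<>b & a), u   [~|-rule on 1]
4. ~(a -> ~b), u   [~->-rule on 2]
5. ~<>~(a -> ~b), u   [~->-rule on 2]
6. a, u   [~->-rule on 4]
7. b, u   [~->-rule on 4]
8. a -> ~b, u   [~<>-rule on 5 via uRu]
9. ~<>b, u   [~&-rule on 3 (branches; this branch)]
10. ~b, u   [~<>-rule on 9 via uRu]
Accessibility: uRu
Branch closes: b and ~b both at u.
Every branch closes (one shown): valid in T, hence also in S4, S5 (every theorem of T is a theorem of S4 and S5).
K-tableau for the negation ~((~(a -> ~b) -> <>~(a -> ~b)) | (<>b & a)):
1. ~((~(a -> ~b) -> <>~(a -> ~b)) | (<>b & a)), u
2. ~(~(a -> ~b) -> <>~(a -> ~b)), u   [~|-rule on 1]
3. ~(<>b & a), u   [~|-rule on 1]
4. ~(a -> ~b), u   [~->-rule on 2]
5. ~<>~(a -> ~b), u   [~->-rule on 2]
6. a, u   [~->-rule on 4]
7. b, u   [~->-rule on 4]
8. ~<>b, u   [~&-rule on 3 (branches; this branch)]
Complete open branch: countermodel on a K-frame, so not valid in K.

T, S4, S5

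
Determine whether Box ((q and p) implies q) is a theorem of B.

Yes, valid

Tableau for the negation not Box ((q and p) implies q):
1. not Box ((q and p) implies q), 0
2. not ((q and p) implies q), 1
3. q and p, 1
4. not q, 1
5. q, 1
6. p, 1
Accessibility: 0R0, 0R1, 1R0, 1R1
Branch closes: q and not q both at 1.
Every branch of the negation's tableau closes; the branch above is one of them.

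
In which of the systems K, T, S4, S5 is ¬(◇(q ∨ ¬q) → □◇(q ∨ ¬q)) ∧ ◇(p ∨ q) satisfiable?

K

K-tableau for the formula:
1. ¬(◇(q ∨ ¬q) → □◇(q ∨ ¬q)) ∧ ◇(p ∨ q), w0
2. ¬(◇(q ∨ ¬q) → □◇(q ∨ ¬q)), w0
3. ◇(p ∨ q), w0
4. ◇(q ∨ ¬q), w0
5. ¬□◇(q ∨ ¬q), w0
6. p ∨ q, w1
7. q, w1
8. q ∨ ¬q, w2
9. ¬q, w2
10. ¬◇(q ∨ ¬q), w3
Accessibility: w0Rw1, w0Rw2, w0Rw3
Complete open branch: satisfiable in K.
T-tableau for the formula:
1. ¬(◇(q ∨ ¬q) → □◇(q ∨ ¬q)) ∧ ◇(p ∨ q), w0
2. ¬(◇(q ∨ ¬q) → □◇(q ∨ ¬q)), w0
3. ◇(p ∨ q), w0
4. ◇(q ∨ ¬q), w0
5. ¬□◇(q ∨ ¬q), w0
6. p ∨ q, w1
7. q, w1
8. q ∨ ¬q, w2
9. ¬q, w2
10. ¬◇(q ∨ ¬q), w3
11. ¬(q ∨ ¬q), w3
12. ¬q, w3
13. q, w3
Accessibility: w0Rw0, w0Rw1, w0Rw2, w0Rw3, w1Rw1, w2Rw2, w3Rw3
Branch closes: q and ¬q both at w3.
Every branch closes (one shown): unsatisfiable in T, hence also in S4, S5 (every S4/S5-frame is a T-frame).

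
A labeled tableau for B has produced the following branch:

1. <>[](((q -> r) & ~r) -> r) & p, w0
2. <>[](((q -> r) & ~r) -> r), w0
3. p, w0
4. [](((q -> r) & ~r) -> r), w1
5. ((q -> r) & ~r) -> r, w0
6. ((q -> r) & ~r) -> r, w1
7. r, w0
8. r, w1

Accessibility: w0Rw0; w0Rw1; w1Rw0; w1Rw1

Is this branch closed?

No, open

No world carries both an atom and its negation.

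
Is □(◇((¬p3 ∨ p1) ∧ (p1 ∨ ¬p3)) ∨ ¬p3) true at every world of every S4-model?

Tableau for the negation ¬□(◇((¬p3 ∨ p1) ∧ (p1 ∨ ¬p3)) ∨ ¬p3):
1. ¬□(◇((¬p3 ∨ p1) ∧ (p1 ∨ ¬p3)) ∨ ¬p3), w0
2. ¬(◇((¬p3 ∨ p1) ∧ (p1 ∨ ¬p3)) ∨ ¬p3), w1   [¬□-rule on 1: fresh world w1, w0Rw1]
3. ¬◇((¬p3 ∨ p1) ∧ (p1 ∨ ¬p3)), w1   [¬∨-rule on 2]
4. p3, w1   [¬∨-rule on 2]
5. ¬((¬p3 ∨ p1) ∧ (p1 ∨ ¬p3)), w1   [¬◇-rule on 3 via w1Rw1]
6. ¬(p1 ∨ ¬p3), w1   [¬∧-rule on 5 (branches; this branch)]
7. ¬p1, w1   [¬∨-rule on 6]
Accessibility: w0Rw0, w0Rw1, w1Rw1
The negation has an open branch (countermodel exists).

No, not valid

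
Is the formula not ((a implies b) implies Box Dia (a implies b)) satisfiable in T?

Satisfiable

1. not ((a implies b) implies Box Dia (a implies b)), u
2. a implies b, u
3. not Box Dia (a implies b), u
4. b, u
5. not Dia (a implies b), v
6. not (a implies b), v
7. a, v
8. not b, v
Accessibility: uRu, uRv, vRv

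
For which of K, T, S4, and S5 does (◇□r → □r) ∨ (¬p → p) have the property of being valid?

S4-tableau for the negation ¬((◇□r → □r) ∨ (¬p → p)):
1. ¬((◇□r → □r) ∨ (¬p → p)), 0
2. ¬(◇□r → □r), 0
3. ¬(¬p → p), 0
4. ◇□r, 0
5. ¬□r, 0
6. ¬p, 0
7. □r, 1
8. r, 1
9. ¬r, 2
Accessibility: 0R0, 0R1, 0R2, 1R1, 2R2
Complete open branch: countermodel on an S4-frame, so not valid in S4, nor in K, T (the same frame is also a K-frame and a T-frame).
S5-tableau for the negation ¬((◇□r → □r) ∨ (¬p → p)):
1. ¬((◇□r → □r) ∨ (¬p → p)), 0
2. ¬(◇□r → □r), 0
3. ¬(¬p → p), 0
4. ◇□r, 0
5. ¬□r, 0
6. ¬p, 0
7. □r, 1
8. r, 0
9. r, 1
10. ¬r, 2
11. r, 2
Accessibility: 0R0, 0R1, 0R2, 1R0, 1R1, 1R2, 2R0, 2R1, 2R2
Branch closes: r and ¬r both at 2.
Every branch closes (one shown): valid in S5.

S5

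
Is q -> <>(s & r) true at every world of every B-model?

Invalid (countermodel exists)

Tableau for the negation ~(q -> <>(s & r)):
1. ~(q -> <>(s & r)), w0
2. q, w0
3. ~<>(s & r), w0
4. ~(s & r), w0
5. ~r, w0
Accessibility: w0Rw0
The negation has an open branch (countermodel exists).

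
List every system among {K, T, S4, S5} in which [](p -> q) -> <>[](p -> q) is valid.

T-tableau for the negation ~([](p -> q) -> <>[](p -> q)):
1. ~([](p -> q) -> <>[](p -> q)), u
2. [](p -> q), u
3. ~<>[](p -> q), u
4. p -> q, u
5. ~[](p -> q), u
6. q, u
7. ~(p -> q), v
8. p, v
9. ~q, v
10. p -> q, v
11. ~[](p -> q), v
12. q, v
Accessibility: uRu, uRv, vRv
Branch closes: q and ~q both at v.
Every branch closes (one shown): valid in T, hence also in S4, S5 (every theorem of T is a theorem of S4 and S5).
K-tableau for the negation ~([](p -> q) -> <>[](p -> q)):
1. ~([](p -> q) -> <>[](p -> q)), u
2. [](p -> q), u
3. ~<>[](p -> q), u
Complete open branch: countermodel on a K-frame, so not valid in K.

T, S4, S5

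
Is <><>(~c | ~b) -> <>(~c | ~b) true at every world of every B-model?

Invalid (countermodel exists)

Tableau for the negation ~(<><>(~c | ~b) -> <>(~c | ~b)):
1. ~(<><>(~c | ~b) -> <>(~c | ~b)), u
2. <><>(~c | ~b), u
3. ~<>(~c | ~b), u
4. ~(~c | ~b), u
5. c, u
6. b, u
7. <>(~c | ~b), v
8. ~(~c | ~b), v
9. c, v
10. b, v
11. ~c | ~b, w
12. ~b, w
Accessibility: uRu, uRv, vRu, vRv, vRw, wRv, wRw
The negation has an open branch (countermodel exists).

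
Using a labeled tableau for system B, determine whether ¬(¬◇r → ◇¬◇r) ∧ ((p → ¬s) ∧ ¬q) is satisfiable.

No, unsatisfiable

1. ¬(¬◇r → ◇¬◇r) ∧ ((p → ¬s) ∧ ¬q), w0
2. ¬(¬◇r → ◇¬◇r), w0
3. (p → ¬s) ∧ ¬q, w0
4. ¬◇r, w0
5. ¬◇¬◇r, w0
6. p → ¬s, w0
7. ¬q, w0
8. ¬r, w0
9. ◇r, w0
10. ¬s, w0
11. r, w1
12. ¬r, w1
Accessibility: w0Rw0, w0Rw1, w1Rw0, w1Rw1
Branch closes: r and ¬r both at w1.
(One branch shown.) All branches close.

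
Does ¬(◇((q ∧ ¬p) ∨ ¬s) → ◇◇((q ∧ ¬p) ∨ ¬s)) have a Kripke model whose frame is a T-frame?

1. ¬(◇((q ∧ ¬p) ∨ ¬s) → ◇◇((q ∧ ¬p) ∨ ¬s)), 0
2. ◇((q ∧ ¬p) ∨ ¬s), 0   [¬→-rule on 1]
3. ¬◇◇((q ∧ ¬p) ∨ ¬s), 0   [¬→-rule on 1]
4. ¬◇((q ∧ ¬p) ∨ ¬s), 0   [¬◇-rule on 3 via 0R0]
5. ¬((q ∧ ¬p) ∨ ¬s), 0   [¬◇-rule on 4 via 0R0]
6. ¬(q ∧ ¬p), 0   [¬∨-rule on 5]
7. s, 0   [¬∨-rule on 5]
8. p, 0   [¬∧-rule on 6 (branches; this branch)]
9. (q ∧ ¬p) ∨ ¬s, 1   [◇-rule on 2: fresh world 1, 0R1]
10. ¬◇((q ∧ ¬p) ∨ ¬s), 1   [¬◇-rule on 3 via 0R1]
11. ¬((q ∧ ¬p) ∨ ¬s), 1   [¬◇-rule on 4 via 0R1]
12. ¬(q ∧ ¬p), 1   [¬∨-rule on 11]
13. s, 1   [¬∨-rule on 11]
14. q ∧ ¬p, 1   [∨-rule on 9 (branches; this branch)]
15. q, 1   [∧-rule on 14]
16. ¬p, 1   [∧-rule on 14]
17. p, 1   [¬∧-rule on 12 (branches; this branch)]
Accessibility: 0R0, 0R1, 1R1
Branch closes: p and ¬p both at 1.
Every branch closes; the branch above is one of them.

No, unsatisfiable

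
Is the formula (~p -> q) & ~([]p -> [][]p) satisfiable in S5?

1. (~p -> q) & ~([]p -> [][]p), 0
2. ~p -> q, 0   [&-rule on 1]
3. ~([]p -> [][]p), 0   [&-rule on 1]
4. []p, 0   [~->-rule on 3]
5. ~[][]p, 0   [~->-rule on 3]
6. p, 0   [[]-rule on 4 via 0R0]
7. q, 0   [->-rule on 2 (branches; this branch)]
8. ~[]p, 1   [~[]-rule on 5: fresh world 1, 0R1]
9. p, 1   [[]-rule on 4 via 0R1]
10. ~p, 2   [~[]-rule on 8: fresh world 2, 1R2]
11. p, 2   [[]-rule on 4 via 0R2]
Accessibility: 0R0, 0R1, 0R2, 1R0, 1R1, 1R2, 2R0, 2R1, 2R2
Branch closes: p and ~p both at 2.
All branches of the tableau close; one closing branch shown above.

Unsatisfiable (every branch closes)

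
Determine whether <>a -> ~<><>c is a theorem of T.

Not valid

Tableau for the negation ~(<>a -> ~<><>c):
1. ~(<>a -> ~<><>c), u
2. <>a, u
3. <><>c, u
4. a, v
5. <>c, w
6. c, x
Accessibility: uRu, uRv, uRw, vRv, wRw, wRx, xRx
The negation has an open branch (countermodel exists).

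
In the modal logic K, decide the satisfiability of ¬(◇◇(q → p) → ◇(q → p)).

Satisfiable (open branch found)

1. ¬(◇◇(q → p) → ◇(q → p)), w0
2. ◇◇(q → p), w0   [¬→-rule on 1]
3. ¬◇(q → p), w0   [¬→-rule on 1]
4. ◇(q → p), w1   [◇-rule on 2: fresh world w1, w0Rw1]
5. ¬(q → p), w1   [¬◇-rule on 3 via w0Rw1]
6. q, w1   [¬→-rule on 5]
7. ¬p, w1   [¬→-rule on 5]
8. q → p, w2   [◇-rule on 4: fresh world w2, w1Rw2]
9. p, w2   [→-rule on 8 (branches; this branch)]
Accessibility: w0Rw1, w1Rw2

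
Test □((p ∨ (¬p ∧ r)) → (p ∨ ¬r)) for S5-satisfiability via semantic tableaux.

Satisfiable

1. □((p ∨ (¬p ∧ r)) → (p ∨ ¬r)), w0
2. (p ∨ (¬p ∧ r)) → (p ∨ ¬r), w0
3. p ∨ ¬r, w0
4. ¬r, w0
Accessibility: w0Rw0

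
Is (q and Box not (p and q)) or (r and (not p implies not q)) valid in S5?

Invalid (countermodel exists)

Tableau for the negation not ((q and Box not (p and q)) or (r and (not p implies not q))):
1. not ((q and Box not (p and q)) or (r and (not p implies not q))), u
2. not (q and Box not (p and q)), u
3. not (r and (not p implies not q)), u
4. not Box not (p and q), u
5. not (not p implies not q), u
6. not p, u
7. q, u
8. p and q, v
9. p, v
10. q, v
Accessibility: uRu, uRv, vRu, vRv
The negation has an open branch (countermodel exists).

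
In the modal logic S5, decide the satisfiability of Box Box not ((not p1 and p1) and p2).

Satisfiable (open branch found)

1. Box Box not ((not p1 and p1) and p2), u
2. Box not ((not p1 and p1) and p2), u
3. not ((not p1 and p1) and p2), u
4. not p2, u
Accessibility: uRu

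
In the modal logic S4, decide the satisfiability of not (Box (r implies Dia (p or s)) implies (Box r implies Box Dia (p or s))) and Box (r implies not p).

Unsatisfiable

1. not (Box (r implies Dia (p or s)) implies (Box r implies Box Dia (p or s))) and Box (r implies not p), w0
2. not (Box (r implies Dia (p or s)) implies (Box r implies Box Dia (p or s))), w0
3. Box (r implies not p), w0
4. Box (r implies Dia (p or s)), w0
5. not (Box r implies Box Dia (p or s)), w0
6. Box r, w0
7. not Box Dia (p or s), w0
8. r implies not p, w0
9. r implies Dia (p or s), w0
10. r, w0
11. not p, w0
12. Dia (p or s), w0
13. not Dia (p or s), w1
14. r implies not p, w1
15. r implies Dia (p or s), w1
16. r, w1
17. not (p or s), w1
18. not p, w1
19. not s, w1
20. Dia (p or s), w1
21. p or s, w2
22. r implies not p, w2
23. r implies Dia (p or s), w2
24. r, w2
25. s, w2
26. not p, w2
27. Dia (p or s), w2
28. p or s, w3
29. r implies not p, w3
30. r implies Dia (p or s), w3
31. r, w3
32. not (p or s), w3
33. not p, w3
34. not s, w3
35. s, w3
Accessibility: w0Rw0, w0Rw1, w0Rw2, w0Rw3, w1Rw1, w1Rw3, w2Rw2, w3Rw3
Branch closes: s and not s both at w3.
Every branch closes; the branch above is one of them.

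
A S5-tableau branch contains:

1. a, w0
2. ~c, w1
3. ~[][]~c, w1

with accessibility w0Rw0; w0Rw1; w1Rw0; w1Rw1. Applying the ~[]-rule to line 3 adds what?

a fresh world w2 with w1Rw2, and ~[]~c at w2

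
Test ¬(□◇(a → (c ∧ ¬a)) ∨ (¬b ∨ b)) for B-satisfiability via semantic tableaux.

1. ¬(□◇(a → (c ∧ ¬a)) ∨ (¬b ∨ b)), w0
2. ¬□◇(a → (c ∧ ¬a)), w0
3. ¬(¬b ∨ b), w0
4. b, w0
5. ¬b, w0
Accessibility: w0Rw0
Branch closes: b and ¬b both at w0.
(One branch shown.) All branches close.

Unsatisfiable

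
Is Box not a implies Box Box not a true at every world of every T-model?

Tableau for the negation not (Box not a implies Box Box not a):
1. not (Box not a implies Box Box not a), w0
2. Box not a, w0
3. not Box Box not a, w0
4. not a, w0
5. not Box not a, w1
6. not a, w1
7. a, w2
Accessibility: w0Rw0, w0Rw1, w1Rw1, w1Rw2, w2Rw2
The negation has an open branch (countermodel exists).

Invalid (countermodel exists)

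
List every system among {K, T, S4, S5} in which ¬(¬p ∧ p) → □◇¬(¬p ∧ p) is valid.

T, S4, S5

K-tableau for the negation ¬(¬(¬p ∧ p) → □◇¬(¬p ∧ p)):
1. ¬(¬(¬p ∧ p) → □◇¬(¬p ∧ p)), w0
2. ¬(¬p ∧ p), w0
3. ¬□◇¬(¬p ∧ p), w0
4. ¬p, w0
5. ¬◇¬(¬p ∧ p), w1
Accessibility: w0Rw1
Complete open branch: countermodel on a K-frame, so not valid in K.
T-tableau for the negation ¬(¬(¬p ∧ p) → □◇¬(¬p ∧ p)):
1. ¬(¬(¬p ∧ p) → □◇¬(¬p ∧ p)), w0
2. ¬(¬p ∧ p), w0
3. ¬□◇¬(¬p ∧ p), w0
4. ¬p, w0
5. ¬◇¬(¬p ∧ p), w1
6. ¬p ∧ p, w1
7. ¬p, w1
8. p, w1
Accessibility: w0Rw0, w0Rw1, w1Rw1
Branch closes: p and ¬p both at w1.
Every branch closes (one shown): valid in T, hence also in S4, S5 (every theorem of T is a theorem of S4 and S5).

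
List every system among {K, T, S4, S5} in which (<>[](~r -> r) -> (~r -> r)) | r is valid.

S5

S5-tableau for the negation ~((<>[](~r -> r) -> (~r -> r)) | r):
1. ~((<>[](~r -> r) -> (~r -> r)) | r), u
2. ~(<>[](~r -> r) -> (~r -> r)), u
3. ~r, u
4. <>[](~r -> r), u
5. ~(~r -> r), u
6. [](~r -> r), v
7. ~r -> r, u
8. ~r -> r, v
9. r, u
Accessibility: uRu, uRv, vRu, vRv
Branch closes: r and ~r both at u.
Every branch closes (one shown): valid in S5.
S4-tableau for the negation ~((<>[](~r -> r) -> (~r -> r)) | r):
1. ~((<>[](~r -> r) -> (~r -> r)) | r), u
2. ~(<>[](~r -> r) -> (~r -> r)), u
3. ~r, u
4. <>[](~r -> r), u
5. ~(~r -> r), u
6. [](~r -> r), v
7. ~r -> r, v
8. r, v
Accessibility: uRu, uRv, vRv
Complete open branch: countermodel on an S4-frame, so not valid in S4, nor in K, T (the same frame is also a K-frame and a T-frame).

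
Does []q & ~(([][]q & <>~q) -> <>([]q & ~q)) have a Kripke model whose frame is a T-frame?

Unsatisfiable

1. []q & ~(([][]q & <>~q) -> <>([]q & ~q)), 0
2. []q, 0
3. ~(([][]q & <>~q) -> <>([]q & ~q)), 0
4. [][]q & <>~q, 0
5. ~<>([]q & ~q), 0
6. [][]q, 0
7. <>~q, 0
8. q, 0
9. ~([]q & ~q), 0
10. ~q, 1
11. q, 1
Accessibility: 0R0, 0R1, 1R1
Branch closes: q and ~q both at 1.
(One branch shown.) All branches close.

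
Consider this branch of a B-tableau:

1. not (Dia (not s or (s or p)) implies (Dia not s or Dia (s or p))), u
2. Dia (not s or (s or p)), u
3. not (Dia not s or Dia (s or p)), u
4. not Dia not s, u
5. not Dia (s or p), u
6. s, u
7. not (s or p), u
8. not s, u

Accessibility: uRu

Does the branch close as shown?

Both s and not s appear at u.

Closed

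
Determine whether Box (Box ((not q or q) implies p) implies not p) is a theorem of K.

Invalid (countermodel exists)

Tableau for the negation not Box (Box ((not q or q) implies p) implies not p):
1. not Box (Box ((not q or q) implies p) implies not p), w0
2. not (Box ((not q or q) implies p) implies not p), w1
3. Box ((not q or q) implies p), w1
4. p, w1
Accessibility: w0Rw1
The negation has an open branch (countermodel exists).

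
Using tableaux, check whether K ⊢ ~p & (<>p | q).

Not valid

Tableau for the negation ~(~p & (<>p | q)):
1. ~(~p & (<>p | q)), w0
2. ~(<>p | q), w0   [~&-rule on 1 (branches; this branch)]
3. ~<>p, w0   [~|-rule on 2]
4. ~q, w0   [~|-rule on 2]
The negation has an open branch (countermodel exists).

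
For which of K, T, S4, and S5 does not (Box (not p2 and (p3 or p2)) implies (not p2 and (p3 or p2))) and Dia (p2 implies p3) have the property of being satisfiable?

T-tableau for the formula:
1. not (Box (not p2 and (p3 or p2)) implies (not p2 and (p3 or p2))) and Dia (p2 implies p3), u
2. not (Box (not p2 and (p3 or p2)) implies (not p2 and (p3 or p2))), u
3. Dia (p2 implies p3), u
4. Box (not p2 and (p3 or p2)), u
5. not (not p2 and (p3 or p2)), u
6. not p2 and (p3 or p2), u
7. not p2, u
8. p3 or p2, u
9. not (p3 or p2), u
10. not p3, u
11. p2, u
Accessibility: uRu
Branch closes: p2 and not p2 both at u.
Every branch closes (one shown): unsatisfiable in T, hence also in S4, S5 (every S4/S5-frame is a T-frame).
K-tableau for the formula:
1. not (Box (not p2 and (p3 or p2)) implies (not p2 and (p3 or p2))) and Dia (p2 implies p3), u
2. not (Box (not p2 and (p3 or p2)) implies (not p2 and (p3 or p2))), u
3. Dia (p2 implies p3), u
4. Box (not p2 and (p3 or p2)), u
5. not (not p2 and (p3 or p2)), u
6. not (p3 or p2), u
7. not p3, u
8. not p2, u
9. p2 implies p3, v
10. not p2 and (p3 or p2), v
11. not p2, v
12. p3 or p2, v
13. p3, v
Accessibility: uRv
Complete open branch: satisfiable in K.

K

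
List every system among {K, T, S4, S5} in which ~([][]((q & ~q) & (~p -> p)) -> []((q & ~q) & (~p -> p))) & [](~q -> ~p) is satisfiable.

K

K-tableau for the formula:
1. ~([][]((q & ~q) & (~p -> p)) -> []((q & ~q) & (~p -> p))) & [](~q -> ~p), 0
2. ~([][]((q & ~q) & (~p -> p)) -> []((q & ~q) & (~p -> p))), 0
3. [](~q -> ~p), 0
4. [][]((q & ~q) & (~p -> p)), 0
5. ~[]((q & ~q) & (~p -> p)), 0
6. ~((q & ~q) & (~p -> p)), 1
7. ~q -> ~p, 1
8. []((q & ~q) & (~p -> p)), 1
9. ~(~p -> p), 1
10. ~p, 1
Accessibility: 0R1
Complete open branch: satisfiable in K.
T-tableau for the formula:
1. ~([][]((q & ~q) & (~p -> p)) -> []((q & ~q) & (~p -> p))) & [](~q -> ~p), 0
2. ~([][]((q & ~q) & (~p -> p)) -> []((q & ~q) & (~p -> p))), 0
3. [](~q -> ~p), 0
4. [][]((q & ~q) & (~p -> p)), 0
5. ~[]((q & ~q) & (~p -> p)), 0
6. ~q -> ~p, 0
7. []((q & ~q) & (~p -> p)), 0
8. (q & ~q) & (~p -> p), 0
9. q & ~q, 0
10. ~p -> p, 0
11. q, 0
12. ~q, 0
Accessibility: 0R0
Branch closes: q and ~q both at 0.
Every branch closes (one shown): unsatisfiable in T, hence also in S4, S5 (every S4/S5-frame is a T-frame).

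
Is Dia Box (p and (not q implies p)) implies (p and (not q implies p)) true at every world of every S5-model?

Yes, valid

Tableau for the negation not (Dia Box (p and (not q implies p)) implies (p and (not q implies p))):
1. not (Dia Box (p and (not q implies p)) implies (p and (not q implies p))), u
2. Dia Box (p and (not q implies p)), u
3. not (p and (not q implies p)), u
4. not (not q implies p), u
5. not q, u
6. not p, u
7. Box (p and (not q implies p)), v
8. p and (not q implies p), u
9. p, u
10. not q implies p, u
Accessibility: uRu, uRv, vRu, vRv
Branch closes: p and not p both at u.
Every branch of the negation's tableau closes; the branch above is one of them.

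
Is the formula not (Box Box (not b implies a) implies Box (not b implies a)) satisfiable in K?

1. not (Box Box (not b implies a) implies Box (not b implies a)), w0
2. Box Box (not b implies a), w0
3. not Box (not b implies a), w0
4. not (not b implies a), w1
5. not b, w1
6. not a, w1
7. Box (not b implies a), w1
Accessibility: w0Rw1

Yes, satisfiable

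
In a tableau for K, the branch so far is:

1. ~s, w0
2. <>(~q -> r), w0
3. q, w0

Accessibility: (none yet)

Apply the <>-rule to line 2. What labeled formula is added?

a fresh world w1 with w0Rw1, and ~q -> r at w1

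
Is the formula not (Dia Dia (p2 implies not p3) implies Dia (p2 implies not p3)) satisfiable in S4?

Unsatisfiable (every branch closes)

1. not (Dia Dia (p2 implies not p3) implies Dia (p2 implies not p3)), u
2. Dia Dia (p2 implies not p3), u
3. not Dia (p2 implies not p3), u
4. not (p2 implies not p3), u
5. p2, u
6. p3, u
7. Dia (p2 implies not p3), v
8. not (p2 implies not p3), v
9. p2, v
10. p3, v
11. p2 implies not p3, w
12. not (p2 implies not p3), w
13. p2, w
14. p3, w
15. not p3, w
Accessibility: uRu, uRv, uRw, vRv, vRw, wRw
Branch closes: p3 and not p3 both at w.
Every branch closes; the branch above is one of them.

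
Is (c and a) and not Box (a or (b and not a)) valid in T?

Tableau for the negation not ((c and a) and not Box (a or (b and not a))):
1. not ((c and a) and not Box (a or (b and not a))), w0
2. Box (a or (b and not a)), w0
3. a or (b and not a), w0
4. b and not a, w0
5. b, w0
6. not a, w0
Accessibility: w0Rw0
The negation has an open branch (countermodel exists).

Not valid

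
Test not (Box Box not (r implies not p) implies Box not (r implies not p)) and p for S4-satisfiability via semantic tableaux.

No, unsatisfiable

1. not (Box Box not (r implies not p) implies Box not (r implies not p)) and p, 0
2. not (Box Box not (r implies not p) implies Box not (r implies not p)), 0
3. p, 0
4. Box Box not (r implies not p), 0
5. not Box not (r implies not p), 0
6. Box not (r implies not p), 0
7. not (r implies not p), 0
8. r, 0
9. r implies not p, 1
10. Box not (r implies not p), 1
11. not (r implies not p), 1
12. r, 1
13. p, 1
14. not p, 1
Accessibility: 0R0, 0R1, 1R1
Branch closes: p and not p both at 1.
All branches of the tableau close; one closing branch shown above.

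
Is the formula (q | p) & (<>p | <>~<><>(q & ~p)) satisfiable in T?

1. (q | p) & (<>p | <>~<><>(q & ~p)), u
2. q | p, u   [&-rule on 1]
3. <>p | <>~<><>(q & ~p), u   [&-rule on 1]
4. p, u   [|-rule on 2 (branches; this branch)]
5. <>~<><>(q & ~p), u   [|-rule on 3 (branches; this branch)]
6. ~<><>(q & ~p), v   [<>-rule on 5: fresh world v, uRv]
7. ~<>(q & ~p), v   [~<>-rule on 6 via vRv]
8. ~(q & ~p), v   [~<>-rule on 7 via vRv]
9. p, v   [~&-rule on 8 (branches; this branch)]
Accessibility: uRu, uRv, vRv

Yes, satisfiable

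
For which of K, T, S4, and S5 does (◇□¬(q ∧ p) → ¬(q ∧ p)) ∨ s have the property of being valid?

S4-tableau for the negation ¬((◇□¬(q ∧ p) → ¬(q ∧ p)) ∨ s):
1. ¬((◇□¬(q ∧ p) → ¬(q ∧ p)) ∨ s), u
2. ¬(◇□¬(q ∧ p) → ¬(q ∧ p)), u
3. ¬s, u
4. ◇□¬(q ∧ p), u
5. q ∧ p, u
6. q, u
7. p, u
8. □¬(q ∧ p), v
9. ¬(q ∧ p), v
10. ¬p, v
Accessibility: uRu, uRv, vRv
Complete open branch: countermodel on an S4-frame, so not valid in S4, nor in K, T (the same frame is also a K-frame and a T-frame).
S5-tableau for the negation ¬((◇□¬(q ∧ p) → ¬(q ∧ p)) ∨ s):
1. ¬((◇□¬(q ∧ p) → ¬(q ∧ p)) ∨ s), u
2. ¬(◇□¬(q ∧ p) → ¬(q ∧ p)), u
3. ¬s, u
4. ◇□¬(q ∧ p), u
5. q ∧ p, u
6. q, u
7. p, u
8. □¬(q ∧ p), v
9. ¬(q ∧ p), u
10. ¬(q ∧ p), v
11. ¬p, u
Accessibility: uRu, uRv, vRu, vRv
Branch closes: p and ¬p both at u.
Every branch closes (one shown): valid in S5.

S5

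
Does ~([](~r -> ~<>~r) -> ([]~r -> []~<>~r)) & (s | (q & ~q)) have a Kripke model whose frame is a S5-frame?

1. ~([](~r -> ~<>~r) -> ([]~r -> []~<>~r)) & (s | (q & ~q)), u
2. ~([](~r -> ~<>~r) -> ([]~r -> []~<>~r)), u
3. s | (q & ~q), u
4. [](~r -> ~<>~r), u
5. ~([]~r -> []~<>~r), u
6. []~r, u
7. ~[]~<>~r, u
8. ~r -> ~<>~r, u
9. ~r, u
10. s, u
11. ~<>~r, u
12. r, u
Accessibility: uRu
Branch closes: r and ~r both at u.
Every branch closes; the branch above is one of them.

Unsatisfiable (every branch closes)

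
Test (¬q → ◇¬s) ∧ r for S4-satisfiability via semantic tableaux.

Satisfiable

1. (¬q → ◇¬s) ∧ r, w0
2. ¬q → ◇¬s, w0   [∧-rule on 1]
3. r, w0   [∧-rule on 1]
4. ◇¬s, w0   [→-rule on 2 (branches; this branch)]
5. ¬s, w1   [◇-rule on 4: fresh world w1, w0Rw1]
Accessibility: w0Rw0, w0Rw1, w1Rw1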